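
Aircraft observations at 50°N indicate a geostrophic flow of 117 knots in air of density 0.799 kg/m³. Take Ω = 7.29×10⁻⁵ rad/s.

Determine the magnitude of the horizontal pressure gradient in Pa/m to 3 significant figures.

Coriolis parameter at 50°N:
f = 2Ω sin φ = 2 × 7.29×10⁻⁵ × sin 50° = 1.12×10⁻⁴ s⁻¹
Wind speed in SI: 117 knots = 60.2 m/s
Geostrophic balance rearranged: |∂P/∂n| = f ρ V_g
|∂P/∂n| = 1.12×10⁻⁴ × 0.799 × 60.2 = 5.37×10⁻³ Pa/m

5.37×10⁻³ Pa/m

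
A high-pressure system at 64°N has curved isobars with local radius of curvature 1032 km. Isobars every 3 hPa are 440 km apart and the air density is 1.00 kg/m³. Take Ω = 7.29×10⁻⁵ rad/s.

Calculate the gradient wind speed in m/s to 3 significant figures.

5.42 m/s

Coriolis parameter at 64°N:
f = 2Ω sin φ = 2 × 7.29×10⁻⁵ × sin 64° = 1.31×10⁻⁴ s⁻¹
Pressure gradient: |∂P/∂n| = 300 Pa / 440000 m = 6.82×10⁻⁴ Pa/m
Geostrophic speed: V_g = |∂P/∂n|/(fρ) = 6.82×10⁻⁴/(1.31×10⁻⁴ × 1.00) = 5.20 m/s
Around a high, pressure-gradient force acts outward with centrifugal, so Coriolis balances both:
fV = (1/ρ)|∂P/∂n| + V²/R  →  V² − fR·V + fR·V_g = 0
With fR = 1.31×10⁻⁴ × 1032×10³ m = 135 m/s:
V = [fR − √((fR)² − 4 fR V_g)]/2 = [135 − √(135² − 4×135×5.2)]/2 = 5.42 m/s
Supergeostrophic (V > V_g = 5.2 m/s), as expected around a high.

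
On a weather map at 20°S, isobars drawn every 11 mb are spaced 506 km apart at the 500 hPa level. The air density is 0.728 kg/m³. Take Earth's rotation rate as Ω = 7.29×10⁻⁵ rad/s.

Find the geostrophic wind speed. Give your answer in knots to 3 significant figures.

Coriolis parameter at 20°S:
f = 2Ω sin φ = 2 × 7.29×10⁻⁵ × sin 20° = 4.99×10⁻⁵ s⁻¹
Pressure gradient: |∂P/∂n| = 1100 Pa / 506000 m = 2.17×10⁻³ Pa/m
Geostrophic balance (pressure-gradient force = Coriolis force):
V_g = (1/(fρ)) |∂P/∂n| = 2.17×10⁻³ / (4.99×10⁻⁵ × 0.728) = 59.9 m/s
Converting: 59.9 m/s × 1.944 = 116 knots

116 knots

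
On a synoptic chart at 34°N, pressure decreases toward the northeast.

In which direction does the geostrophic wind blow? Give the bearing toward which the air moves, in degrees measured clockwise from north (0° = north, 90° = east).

The pressure-gradient force points toward the northeast (bearing 045°).
Geostrophic balance: in the Northern Hemisphere the Coriolis force deflects motion to the right, so the geostrophic wind blows 90° to the right of the pressure-gradient force (low pressure on the left).
Rotating 045° by 90° clockwise gives 135° — the wind blows toward the southeast.

135°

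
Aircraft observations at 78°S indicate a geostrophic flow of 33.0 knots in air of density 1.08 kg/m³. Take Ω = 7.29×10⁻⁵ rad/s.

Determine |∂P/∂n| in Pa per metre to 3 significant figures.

2.61×10⁻³ Pa/m

Coriolis parameter at 78°S:
f = 2Ω sin φ = 2 × 7.29×10⁻⁵ × sin 78° = 1.43×10⁻⁴ s⁻¹
Wind speed in SI: 33.0 knots = 17.0 m/s
Geostrophic balance rearranged: |∂P/∂n| = f ρ V_g
|∂P/∂n| = 1.43×10⁻⁴ × 1.08 × 17.0 = 2.61×10⁻³ Pa/m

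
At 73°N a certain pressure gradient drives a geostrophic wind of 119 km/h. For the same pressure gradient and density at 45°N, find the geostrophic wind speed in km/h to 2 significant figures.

160 km/h

With the same pressure gradient and density, V_g ∝ 1/f ∝ 1/sin φ.
V₂ = V₁ · sin φ₁ / sin φ₂ = 119 × sin 73° / sin 45°
V₂ = 119 × 0.9563/0.7071 = 160 km/h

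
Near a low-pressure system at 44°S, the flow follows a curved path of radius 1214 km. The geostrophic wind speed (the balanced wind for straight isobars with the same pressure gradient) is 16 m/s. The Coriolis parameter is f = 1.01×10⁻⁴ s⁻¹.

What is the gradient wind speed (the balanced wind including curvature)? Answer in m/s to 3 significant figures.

14.3 m/s

Around a low, centrifugal force acts outward with Coriolis, so pressure-gradient force balances both:
(1/ρ)|∂P/∂n| = fV + V²/R  →  V² + fR·V − fR·V_g = 0
With fR = 1.01×10⁻⁴ × 1214×10³ m = 123 m/s:
V = [−fR + √((fR)² + 4 fR V_g)]/2 = [−123 + √(123² + 4×123×16)]/2 = 14.3 m/s
Subgeostrophic (V < V_g = 16 m/s), as expected around a low.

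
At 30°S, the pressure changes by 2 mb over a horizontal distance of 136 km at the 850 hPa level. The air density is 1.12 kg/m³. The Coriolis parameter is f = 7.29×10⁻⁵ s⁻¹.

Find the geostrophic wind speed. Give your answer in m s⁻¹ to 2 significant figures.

Pressure gradient: |∂P/∂n| = 200 Pa / 136000 m = 1.47×10⁻³ Pa/m
Geostrophic balance (pressure-gradient force = Coriolis force):
V_g = (1/(fρ)) |∂P/∂n| = 1.47×10⁻³ / (7.29×10⁻⁵ × 1.12) = 18.0 m/s

18 m s⁻¹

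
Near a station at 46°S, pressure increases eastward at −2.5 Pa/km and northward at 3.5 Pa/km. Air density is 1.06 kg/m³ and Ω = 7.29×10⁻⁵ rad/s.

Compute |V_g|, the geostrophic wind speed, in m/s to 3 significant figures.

Coriolis parameter at 46°S:
f = 2Ω sin φ = 2 × 7.29×10⁻⁵ × sin 46° = 1.05×10⁻⁴ s⁻¹
In the Southern Hemisphere f is negative: f = −1.05×10⁻⁴ s⁻¹.
Component geostrophic relations (x east, y north):
u_g = −(1/(fρ)) ∂P/∂y,  v_g = (1/(fρ)) ∂P/∂x
u_g = −(3.5×10⁻³)/(−1.05×10⁻⁴ × 1.06) = 31.5 m/s;  v_g = (−2.5×10⁻³)/(−1.05×10⁻⁴ × 1.06) = 22.5 m/s
|V_g| = √(u_g² + v_g²) = 38.7 m/s

38.7 m/s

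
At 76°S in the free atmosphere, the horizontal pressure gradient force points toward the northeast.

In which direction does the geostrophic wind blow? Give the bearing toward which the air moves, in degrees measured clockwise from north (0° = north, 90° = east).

315°

The pressure-gradient force points toward the northeast (bearing 045°).
Geostrophic balance: in the Southern Hemisphere the Coriolis force deflects motion to the left, so the geostrophic wind blows 90° to the left of the pressure-gradient force (low pressure on the right).
Rotating 045° by 90° counterclockwise gives 315° — the wind blows toward the northwest.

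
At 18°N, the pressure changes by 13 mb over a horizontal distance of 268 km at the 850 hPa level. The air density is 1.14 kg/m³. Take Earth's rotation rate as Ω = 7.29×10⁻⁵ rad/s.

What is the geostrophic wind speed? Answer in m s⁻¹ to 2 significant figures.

94 m s⁻¹

Coriolis parameter at 18°N:
f = 2Ω sin φ = 2 × 7.29×10⁻⁵ × sin 18° = 4.51×10⁻⁵ s⁻¹
Pressure gradient: |∂P/∂n| = 1300 Pa / 268000 m = 4.85×10⁻³ Pa/m
Geostrophic balance (pressure-gradient force = Coriolis force):
V_g = (1/(fρ)) |∂P/∂n| = 4.85×10⁻³ / (4.51×10⁻⁵ × 1.14) = 94.4 m/s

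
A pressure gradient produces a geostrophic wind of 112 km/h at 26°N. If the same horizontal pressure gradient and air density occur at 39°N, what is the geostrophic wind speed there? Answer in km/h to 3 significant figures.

With the same pressure gradient and density, V_g ∝ 1/f ∝ 1/sin φ.
V₂ = V₁ · sin φ₁ / sin φ₂ = 112 × sin 26° / sin 39°
V₂ = 112 × 0.4384/0.6293 = 78.0 km/h

78.0 km/h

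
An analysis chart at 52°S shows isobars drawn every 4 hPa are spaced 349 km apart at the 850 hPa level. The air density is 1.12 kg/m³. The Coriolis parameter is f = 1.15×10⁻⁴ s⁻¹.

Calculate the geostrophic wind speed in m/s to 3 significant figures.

Pressure gradient: |∂P/∂n| = 400 Pa / 349000 m = 1.15×10⁻³ Pa/m
Geostrophic balance (pressure-gradient force = Coriolis force):
V_g = (1/(fρ)) |∂P/∂n| = 1.15×10⁻³ / (1.15×10⁻⁴ × 1.12) = 8.90 m/s

8.90 m/s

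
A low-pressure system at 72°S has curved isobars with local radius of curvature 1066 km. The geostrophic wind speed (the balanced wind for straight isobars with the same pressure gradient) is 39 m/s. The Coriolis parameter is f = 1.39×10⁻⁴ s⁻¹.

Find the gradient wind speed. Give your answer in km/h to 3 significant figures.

Around a low, centrifugal force acts outward with Coriolis, so pressure-gradient force balances both:
(1/ρ)|∂P/∂n| = fV + V²/R  →  V² + fR·V − fR·V_g = 0
With fR = 1.39×10⁻⁴ × 1066×10³ m = 148 m/s:
V = [−fR + √((fR)² + 4 fR V_g)]/2 = [−148 + √(148² + 4×148×39)]/2 = 32.1 m/s
Subgeostrophic (V < V_g = 39 m/s), as expected around a low.
Converting: 32.1 m/s × 3.6 = 115 km/h

115 km/h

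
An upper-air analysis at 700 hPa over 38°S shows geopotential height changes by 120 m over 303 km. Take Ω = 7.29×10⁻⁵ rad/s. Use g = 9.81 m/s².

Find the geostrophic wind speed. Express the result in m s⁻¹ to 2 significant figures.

43 m s⁻¹

Coriolis parameter at 38°S:
f = 2Ω sin φ = 2 × 7.29×10⁻⁵ × sin 38° = 8.98×10⁻⁵ s⁻¹
Height gradient: |∂Z/∂n| = 120 m / 303000 m = 3.96×10⁻⁴
On a pressure surface, geostrophic balance gives V_g = (g/f)|∂Z/∂n|:
V_g = 9.81 × 3.96×10⁻⁴ / 8.98×10⁻⁵ = 43.3 m/s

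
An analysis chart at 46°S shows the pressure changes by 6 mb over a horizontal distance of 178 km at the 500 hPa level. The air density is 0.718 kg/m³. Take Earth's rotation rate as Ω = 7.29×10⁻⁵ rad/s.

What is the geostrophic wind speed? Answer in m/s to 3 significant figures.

44.8 m/s

Coriolis parameter at 46°S:
f = 2Ω sin φ = 2 × 7.29×10⁻⁵ × sin 46° = 1.05×10⁻⁴ s⁻¹
Pressure gradient: |∂P/∂n| = 600 Pa / 178000 m = 3.37×10⁻³ Pa/m
Geostrophic balance (pressure-gradient force = Coriolis force):
V_g = (1/(fρ)) |∂P/∂n| = 3.37×10⁻³ / (1.05×10⁻⁴ × 0.718) = 44.8 m/s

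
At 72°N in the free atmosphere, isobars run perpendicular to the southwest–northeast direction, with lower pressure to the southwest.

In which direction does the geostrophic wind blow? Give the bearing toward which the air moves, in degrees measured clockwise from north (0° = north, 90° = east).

The pressure-gradient force points toward the southwest (bearing 225°).
Geostrophic balance: in the Northern Hemisphere the Coriolis force deflects motion to the right, so the geostrophic wind blows 90° to the right of the pressure-gradient force (low pressure on the left).
Rotating 225° by 90° clockwise gives 315° — the wind blows toward the northwest.

315°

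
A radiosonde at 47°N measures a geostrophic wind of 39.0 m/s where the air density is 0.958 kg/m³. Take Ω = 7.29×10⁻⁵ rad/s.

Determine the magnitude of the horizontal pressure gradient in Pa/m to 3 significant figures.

3.98×10⁻³ Pa/m

Coriolis parameter at 47°N:
f = 2Ω sin φ = 2 × 7.29×10⁻⁵ × sin 47° = 1.07×10⁻⁴ s⁻¹
Geostrophic balance rearranged: |∂P/∂n| = f ρ V_g
|∂P/∂n| = 1.07×10⁻⁴ × 0.958 × 39.0 = 3.98×10⁻³ Pa/m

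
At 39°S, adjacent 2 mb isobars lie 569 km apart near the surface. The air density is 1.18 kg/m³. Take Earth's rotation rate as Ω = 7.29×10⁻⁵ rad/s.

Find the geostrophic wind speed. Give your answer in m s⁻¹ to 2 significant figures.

3.2 m s⁻¹

Coriolis parameter at 39°S:
f = 2Ω sin φ = 2 × 7.29×10⁻⁵ × sin 39° = 9.18×10⁻⁵ s⁻¹
Pressure gradient: |∂P/∂n| = 200 Pa / 569000 m = 3.51×10⁻⁴ Pa/m
Geostrophic balance (pressure-gradient force = Coriolis force):
V_g = (1/(fρ)) |∂P/∂n| = 3.51×10⁻⁴ / (9.18×10⁻⁵ × 1.18) = 3.25 m/s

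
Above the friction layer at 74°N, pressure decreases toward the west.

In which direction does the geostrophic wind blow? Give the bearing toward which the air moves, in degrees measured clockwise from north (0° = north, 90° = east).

000°

The pressure-gradient force points toward the west (bearing 270°).
Geostrophic balance: in the Northern Hemisphere the Coriolis force deflects motion to the right, so the geostrophic wind blows 90° to the right of the pressure-gradient force (low pressure on the left).
Rotating 270° by 90° clockwise gives 000° — the wind blows toward the north.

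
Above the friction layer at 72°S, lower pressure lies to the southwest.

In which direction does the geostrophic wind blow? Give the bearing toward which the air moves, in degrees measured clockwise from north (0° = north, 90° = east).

135°

The pressure-gradient force points toward the southwest (bearing 225°).
Geostrophic balance: in the Southern Hemisphere the Coriolis force deflects motion to the left, so the geostrophic wind blows 90° to the left of the pressure-gradient force (low pressure on the right).
Rotating 225° by 90° counterclockwise gives 135° — the wind blows toward the southeast.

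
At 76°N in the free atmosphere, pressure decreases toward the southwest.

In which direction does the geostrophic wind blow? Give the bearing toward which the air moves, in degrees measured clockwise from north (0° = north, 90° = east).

The pressure-gradient force points toward the southwest (bearing 225°).
Geostrophic balance: in the Northern Hemisphere the Coriolis force deflects motion to the right, so the geostrophic wind blows 90° to the right of the pressure-gradient force (low pressure on the left).
Rotating 225° by 90° clockwise gives 315° — the wind blows toward the northwest.

315°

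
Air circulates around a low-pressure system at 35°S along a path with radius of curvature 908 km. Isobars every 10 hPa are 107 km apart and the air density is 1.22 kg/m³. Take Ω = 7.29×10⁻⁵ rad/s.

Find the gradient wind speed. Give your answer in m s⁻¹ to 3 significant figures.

53.7 m s⁻¹

Coriolis parameter at 35°S:
f = 2Ω sin φ = 2 × 7.29×10⁻⁵ × sin 35° = 8.36×10⁻⁵ s⁻¹
Pressure gradient: |∂P/∂n| = 1000 Pa / 107000 m = 9.35×10⁻³ Pa/m
Geostrophic speed: V_g = |∂P/∂n|/(fρ) = 9.35×10⁻³/(8.36×10⁻⁵ × 1.22) = 91.6 m/s
Around a low, centrifugal force acts outward with Coriolis, so pressure-gradient force balances both:
(1/ρ)|∂P/∂n| = fV + V²/R  →  V² + fR·V − fR·V_g = 0
With fR = 8.36×10⁻⁵ × 908×10³ m = 75.9 m/s:
V = [−fR + √((fR)² + 4 fR V_g)]/2 = [−75.9 + √(75.9² + 4×75.9×91.6)]/2 = 53.7 m/s
Subgeostrophic (V < V_g = 91.6 m/s), as expected around a low.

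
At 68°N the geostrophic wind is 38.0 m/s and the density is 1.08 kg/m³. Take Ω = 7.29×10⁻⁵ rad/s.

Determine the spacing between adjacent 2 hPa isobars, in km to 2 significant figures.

Coriolis parameter at 68°N:
f = 2Ω sin φ = 2 × 7.29×10⁻⁵ × sin 68° = 1.35×10⁻⁴ s⁻¹
Geostrophic balance rearranged: |∂P/∂n| = f ρ V_g
|∂P/∂n| = 1.35×10⁻⁴ × 1.08 × 38.0 = 5.55×10⁻³ Pa/m
Isobar spacing: Δn = ΔP/|∂P/∂n| = 200 Pa / 5.55×10⁻³ Pa/m = 36050 m ≈ 36 km

36 km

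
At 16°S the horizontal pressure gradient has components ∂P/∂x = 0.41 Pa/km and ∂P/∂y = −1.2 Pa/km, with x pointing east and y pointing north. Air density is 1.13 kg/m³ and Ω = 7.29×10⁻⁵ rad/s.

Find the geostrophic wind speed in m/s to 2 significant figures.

28 m/s

Coriolis parameter at 16°S:
f = 2Ω sin φ = 2 × 7.29×10⁻⁵ × sin 16° = 4.02×10⁻⁵ s⁻¹
In the Southern Hemisphere f is negative: f = −4.02×10⁻⁵ s⁻¹.
Component geostrophic relations (x east, y north):
u_g = −(1/(fρ)) ∂P/∂y,  v_g = (1/(fρ)) ∂P/∂x
u_g = −(−1.2×10⁻³)/(−4.02×10⁻⁵ × 1.13) = −26.4 m/s;  v_g = (0.41×10⁻³)/(−4.02×10⁻⁵ × 1.13) = −9.03 m/s
|V_g| = √(u_g² + v_g²) = 27.9 m/s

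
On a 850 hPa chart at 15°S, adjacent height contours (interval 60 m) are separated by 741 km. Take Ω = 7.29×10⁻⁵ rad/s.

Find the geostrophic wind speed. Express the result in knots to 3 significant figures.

40.9 knots

Coriolis parameter at 15°S:
f = 2Ω sin φ = 2 × 7.29×10⁻⁵ × sin 15° = 3.77×10⁻⁵ s⁻¹
Height gradient: |∂Z/∂n| = 60 m / 741000 m = 8.10×10⁻⁵
On a pressure surface, geostrophic balance gives V_g = (g/f)|∂Z/∂n|:
V_g = 9.81 × 8.10×10⁻⁵ / 3.77×10⁻⁵ = 21.0 m/s
Converting: 21.0 m/s × 1.944 = 40.9 knots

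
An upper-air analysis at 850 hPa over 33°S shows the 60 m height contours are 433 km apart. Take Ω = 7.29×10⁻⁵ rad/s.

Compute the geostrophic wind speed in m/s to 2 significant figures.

17 m/s

Coriolis parameter at 33°S:
f = 2Ω sin φ = 2 × 7.29×10⁻⁵ × sin 33° = 7.94×10⁻⁵ s⁻¹
Height gradient: |∂Z/∂n| = 60 m / 433000 m = 1.39×10⁻⁴
On a pressure surface, geostrophic balance gives V_g = (g/f)|∂Z/∂n|:
V_g = 9.81 × 1.39×10⁻⁴ / 7.94×10⁻⁵ = 17.1 m/s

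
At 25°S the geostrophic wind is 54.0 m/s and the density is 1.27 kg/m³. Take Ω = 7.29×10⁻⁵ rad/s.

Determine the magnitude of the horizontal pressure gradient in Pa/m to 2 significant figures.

4.2×10⁻³ Pa/m

Coriolis parameter at 25°S:
f = 2Ω sin φ = 2 × 7.29×10⁻⁵ × sin 25° = 6.16×10⁻⁵ s⁻¹
Geostrophic balance rearranged: |∂P/∂n| = f ρ V_g
|∂P/∂n| = 6.16×10⁻⁵ × 1.27 × 54.0 = 4.23×10⁻³ Pa/m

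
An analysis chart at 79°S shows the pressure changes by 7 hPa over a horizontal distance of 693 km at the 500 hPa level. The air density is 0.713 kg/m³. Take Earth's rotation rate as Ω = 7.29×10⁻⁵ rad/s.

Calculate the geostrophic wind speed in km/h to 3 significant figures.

35.6 km/h

Coriolis parameter at 79°S:
f = 2Ω sin φ = 2 × 7.29×10⁻⁵ × sin 79° = 1.43×10⁻⁴ s⁻¹
Pressure gradient: |∂P/∂n| = 700 Pa / 693000 m = 1.01×10⁻³ Pa/m
Geostrophic balance (pressure-gradient force = Coriolis force):
V_g = (1/(fρ)) |∂P/∂n| = 1.01×10⁻³ / (1.43×10⁻⁴ × 0.713) = 9.90 m/s
Converting: 9.90 m/s × 3.6 = 35.6 km/h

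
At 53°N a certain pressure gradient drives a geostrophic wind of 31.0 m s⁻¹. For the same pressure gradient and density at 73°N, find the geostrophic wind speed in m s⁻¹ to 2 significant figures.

With the same pressure gradient and density, V_g ∝ 1/f ∝ 1/sin φ.
V₂ = V₁ · sin φ₁ / sin φ₂ = 31.0 × sin 53° / sin 73°
V₂ = 31.0 × 0.7986/0.9563 = 26 m s⁻¹

26 m s⁻¹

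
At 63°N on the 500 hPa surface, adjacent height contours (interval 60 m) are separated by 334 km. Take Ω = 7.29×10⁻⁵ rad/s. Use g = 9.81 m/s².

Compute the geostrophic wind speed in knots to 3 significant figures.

Coriolis parameter at 63°N:
f = 2Ω sin φ = 2 × 7.29×10⁻⁵ × sin 63° = 1.30×10⁻⁴ s⁻¹
Height gradient: |∂Z/∂n| = 60 m / 334000 m = 1.80×10⁻⁴
On a pressure surface, geostrophic balance gives V_g = (g/f)|∂Z/∂n|:
V_g = 9.81 × 1.80×10⁻⁴ / 1.30×10⁻⁴ = 13.6 m/s
Converting: 13.6 m/s × 1.944 = 26.4 knots

26.4 knots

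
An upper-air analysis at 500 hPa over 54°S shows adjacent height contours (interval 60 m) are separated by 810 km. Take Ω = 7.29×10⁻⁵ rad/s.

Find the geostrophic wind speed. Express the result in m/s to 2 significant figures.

Coriolis parameter at 54°S:
f = 2Ω sin φ = 2 × 7.29×10⁻⁵ × sin 54° = 1.18×10⁻⁴ s⁻¹
Height gradient: |∂Z/∂n| = 60 m / 810000 m = 7.41×10⁻⁵
On a pressure surface, geostrophic balance gives V_g = (g/f)|∂Z/∂n|:
V_g = 9.81 × 7.41×10⁻⁵ / 1.18×10⁻⁴ = 6.16 m/s

6.2 m/s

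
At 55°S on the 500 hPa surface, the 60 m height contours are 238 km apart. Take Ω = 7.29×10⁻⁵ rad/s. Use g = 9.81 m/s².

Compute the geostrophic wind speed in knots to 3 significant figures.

40.3 knots

Coriolis parameter at 55°S:
f = 2Ω sin φ = 2 × 7.29×10⁻⁵ × sin 55° = 1.19×10⁻⁴ s⁻¹
Height gradient: |∂Z/∂n| = 60 m / 238000 m = 2.52×10⁻⁴
On a pressure surface, geostrophic balance gives V_g = (g/f)|∂Z/∂n|:
V_g = 9.81 × 2.52×10⁻⁴ / 1.19×10⁻⁴ = 20.7 m/s
Converting: 20.7 m/s × 1.944 = 40.3 knots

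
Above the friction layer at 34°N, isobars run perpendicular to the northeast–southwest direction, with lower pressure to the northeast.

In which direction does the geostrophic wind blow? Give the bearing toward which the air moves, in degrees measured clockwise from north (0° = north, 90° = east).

The pressure-gradient force points toward the northeast (bearing 045°).
Geostrophic balance: in the Northern Hemisphere the Coriolis force deflects motion to the right, so the geostrophic wind blows 90° to the right of the pressure-gradient force (low pressure on the left).
Rotating 045° by 90° clockwise gives 135° — the wind blows toward the southeast.

135°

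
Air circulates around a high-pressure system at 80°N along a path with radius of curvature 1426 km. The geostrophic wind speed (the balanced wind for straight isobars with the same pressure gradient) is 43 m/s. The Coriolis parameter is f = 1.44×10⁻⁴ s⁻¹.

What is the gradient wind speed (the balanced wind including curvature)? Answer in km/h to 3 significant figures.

Around a high, pressure-gradient force acts outward with centrifugal, so Coriolis balances both:
fV = (1/ρ)|∂P/∂n| + V²/R  →  V² − fR·V + fR·V_g = 0
With fR = 1.44×10⁻⁴ × 1426×10³ m = 205 m/s:
V = [fR − √((fR)² − 4 fR V_g)]/2 = [205 − √(205² − 4×205×43)]/2 = 61.3 m/s
Supergeostrophic (V > V_g = 43 m/s), as expected around a high.
Converting: 61.3 m/s × 3.6 = 221 km/h

221 km/h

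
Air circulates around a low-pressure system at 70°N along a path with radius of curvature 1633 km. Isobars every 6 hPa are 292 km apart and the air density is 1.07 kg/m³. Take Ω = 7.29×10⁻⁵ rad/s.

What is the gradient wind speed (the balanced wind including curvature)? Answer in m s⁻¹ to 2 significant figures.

Coriolis parameter at 70°N:
f = 2Ω sin φ = 2 × 7.29×10⁻⁵ × sin 70° = 1.37×10⁻⁴ s⁻¹
Pressure gradient: |∂P/∂n| = 600 Pa / 292000 m = 2.05×10⁻³ Pa/m
Geostrophic speed: V_g = |∂P/∂n|/(fρ) = 2.05×10⁻³/(1.37×10⁻⁴ × 1.07) = 14.0 m/s
Around a low, centrifugal force acts outward with Coriolis, so pressure-gradient force balances both:
(1/ρ)|∂P/∂n| = fV + V²/R  →  V² + fR·V − fR·V_g = 0
With fR = 1.37×10⁻⁴ × 1633×10³ m = 224 m/s:
V = [−fR + √((fR)² + 4 fR V_g)]/2 = [−224 + √(224² + 4×224×14)]/2 = 13.2 m/s
Subgeostrophic (V < V_g = 14 m/s), as expected around a low.

13 m s⁻¹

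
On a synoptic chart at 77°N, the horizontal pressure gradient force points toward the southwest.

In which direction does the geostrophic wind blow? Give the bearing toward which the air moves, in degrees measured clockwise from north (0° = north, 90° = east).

The pressure-gradient force points toward the southwest (bearing 225°).
Geostrophic balance: in the Northern Hemisphere the Coriolis force deflects motion to the right, so the geostrophic wind blows 90° to the right of the pressure-gradient force (low pressure on the left).
Rotating 225° by 90° clockwise gives 315° — the wind blows toward the northwest.

315°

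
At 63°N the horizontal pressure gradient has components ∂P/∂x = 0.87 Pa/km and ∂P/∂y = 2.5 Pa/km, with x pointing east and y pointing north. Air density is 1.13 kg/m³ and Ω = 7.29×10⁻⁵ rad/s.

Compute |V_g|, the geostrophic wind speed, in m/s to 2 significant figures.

Coriolis parameter at 63°N:
f = 2Ω sin φ = 2 × 7.29×10⁻⁵ × sin 63° = 1.30×10⁻⁴ s⁻¹
Component geostrophic relations (x east, y north):
u_g = −(1/(fρ)) ∂P/∂y,  v_g = (1/(fρ)) ∂P/∂x
u_g = −(2.5×10⁻³)/(1.30×10⁻⁴ × 1.13) = −17.0 m/s;  v_g = (0.87×10⁻³)/(1.30×10⁻⁴ × 1.13) = 5.93 m/s
|V_g| = √(u_g² + v_g²) = 18.0 m/s

18 m/s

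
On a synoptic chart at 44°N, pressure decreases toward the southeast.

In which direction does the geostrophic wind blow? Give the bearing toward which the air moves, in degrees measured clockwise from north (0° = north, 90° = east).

The pressure-gradient force points toward the southeast (bearing 135°).
Geostrophic balance: in the Northern Hemisphere the Coriolis force deflects motion to the right, so the geostrophic wind blows 90° to the right of the pressure-gradient force (low pressure on the left).
Rotating 135° by 90° clockwise gives 225° — the wind blows toward the southwest.

225°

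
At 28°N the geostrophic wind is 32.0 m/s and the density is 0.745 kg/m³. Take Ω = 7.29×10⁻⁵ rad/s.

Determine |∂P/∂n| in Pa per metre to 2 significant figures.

Coriolis parameter at 28°N:
f = 2Ω sin φ = 2 × 7.29×10⁻⁵ × sin 28° = 6.84×10⁻⁵ s⁻¹
Geostrophic balance rearranged: |∂P/∂n| = f ρ V_g
|∂P/∂n| = 6.84×10⁻⁵ × 0.745 × 32.0 = 1.63×10⁻³ Pa/m

1.6×10⁻³ Pa/m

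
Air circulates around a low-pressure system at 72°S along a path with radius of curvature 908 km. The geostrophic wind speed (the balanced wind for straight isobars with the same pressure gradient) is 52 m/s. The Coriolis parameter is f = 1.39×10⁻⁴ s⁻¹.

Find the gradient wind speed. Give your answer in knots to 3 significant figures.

76.9 knots

Around a low, centrifugal force acts outward with Coriolis, so pressure-gradient force balances both:
(1/ρ)|∂P/∂n| = fV + V²/R  →  V² + fR·V − fR·V_g = 0
With fR = 1.39×10⁻⁴ × 908×10³ m = 126 m/s:
V = [−fR + √((fR)² + 4 fR V_g)]/2 = [−126 + √(126² + 4×126×52)]/2 = 39.6 m/s
Subgeostrophic (V < V_g = 52 m/s), as expected around a low.
Converting: 39.6 m/s × 1.944 = 76.9 knots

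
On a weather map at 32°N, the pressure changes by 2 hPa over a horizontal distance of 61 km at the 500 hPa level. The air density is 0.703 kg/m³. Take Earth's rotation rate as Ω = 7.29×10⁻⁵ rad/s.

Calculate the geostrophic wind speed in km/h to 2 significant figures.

220 km/h

Coriolis parameter at 32°N:
f = 2Ω sin φ = 2 × 7.29×10⁻⁵ × sin 32° = 7.73×10⁻⁵ s⁻¹
Pressure gradient: |∂P/∂n| = 200 Pa / 61000 m = 3.28×10⁻³ Pa/m
Geostrophic balance (pressure-gradient force = Coriolis force):
V_g = (1/(fρ)) |∂P/∂n| = 3.28×10⁻³ / (7.73×10⁻⁵ × 0.703) = 60.4 m/s
Converting: 60.4 m/s × 3.6 = 220 km/h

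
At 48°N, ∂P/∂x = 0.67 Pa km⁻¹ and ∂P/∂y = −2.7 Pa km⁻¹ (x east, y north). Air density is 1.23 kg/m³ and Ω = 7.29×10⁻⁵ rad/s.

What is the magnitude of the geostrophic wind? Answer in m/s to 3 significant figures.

Coriolis parameter at 48°N:
f = 2Ω sin φ = 2 × 7.29×10⁻⁵ × sin 48° = 1.08×10⁻⁴ s⁻¹
Component geostrophic relations (x east, y north):
u_g = −(1/(fρ)) ∂P/∂y,  v_g = (1/(fρ)) ∂P/∂x
u_g = −(−2.7×10⁻³)/(1.08×10⁻⁴ × 1.23) = 20.3 m/s;  v_g = (0.67×10⁻³)/(1.08×10⁻⁴ × 1.23) = 5.03 m/s
|V_g| = √(u_g² + v_g²) = 20.9 m/s

20.9 m/s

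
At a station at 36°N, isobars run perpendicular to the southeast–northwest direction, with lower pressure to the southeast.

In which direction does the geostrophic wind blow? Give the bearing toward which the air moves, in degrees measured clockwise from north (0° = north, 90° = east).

The pressure-gradient force points toward the southeast (bearing 135°).
Geostrophic balance: in the Northern Hemisphere the Coriolis force deflects motion to the right, so the geostrophic wind blows 90° to the right of the pressure-gradient force (low pressure on the left).
Rotating 135° by 90° clockwise gives 225° — the wind blows toward the southwest.

225°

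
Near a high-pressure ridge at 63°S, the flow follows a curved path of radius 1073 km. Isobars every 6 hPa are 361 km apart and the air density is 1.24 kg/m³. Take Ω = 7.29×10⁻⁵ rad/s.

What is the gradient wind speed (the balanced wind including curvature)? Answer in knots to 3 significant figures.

Coriolis parameter at 63°S:
f = 2Ω sin φ = 2 × 7.29×10⁻⁵ × sin 63° = 1.30×10⁻⁴ s⁻¹
Pressure gradient: |∂P/∂n| = 600 Pa / 361000 m = 1.66×10⁻³ Pa/m
Geostrophic speed: V_g = |∂P/∂n|/(fρ) = 1.66×10⁻³/(1.30×10⁻⁴ × 1.24) = 10.3 m/s
Around a high, pressure-gradient force acts outward with centrifugal, so Coriolis balances both:
fV = (1/ρ)|∂P/∂n| + V²/R  →  V² − fR·V + fR·V_g = 0
With fR = 1.30×10⁻⁴ × 1073×10³ m = 139 m/s:
V = [fR − √((fR)² − 4 fR V_g)]/2 = [139 − √(139² − 4×139×10.3)]/2 = 11.2 m/s
Supergeostrophic (V > V_g = 10.3 m/s), as expected around a high.
Converting: 11.2 m/s × 1.944 = 21.8 knots

21.8 knots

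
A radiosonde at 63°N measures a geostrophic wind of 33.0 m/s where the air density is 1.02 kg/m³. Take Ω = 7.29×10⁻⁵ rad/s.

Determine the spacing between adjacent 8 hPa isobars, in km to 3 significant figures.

183 km

Coriolis parameter at 63°N:
f = 2Ω sin φ = 2 × 7.29×10⁻⁵ × sin 63° = 1.30×10⁻⁴ s⁻¹
Geostrophic balance rearranged: |∂P/∂n| = f ρ V_g
|∂P/∂n| = 1.30×10⁻⁴ × 1.02 × 33.0 = 4.37×10⁻³ Pa/m
Isobar spacing: Δn = ΔP/|∂P/∂n| = 800 Pa / 4.37×10⁻³ Pa/m = 182952 m ≈ 183 km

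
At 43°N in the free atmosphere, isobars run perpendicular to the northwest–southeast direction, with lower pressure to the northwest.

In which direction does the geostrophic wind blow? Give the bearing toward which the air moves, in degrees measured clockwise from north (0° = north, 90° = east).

The pressure-gradient force points toward the northwest (bearing 315°).
Geostrophic balance: in the Northern Hemisphere the Coriolis force deflects motion to the right, so the geostrophic wind blows 90° to the right of the pressure-gradient force (low pressure on the left).
Rotating 315° by 90° clockwise gives 045° — the wind blows toward the northeast.

045°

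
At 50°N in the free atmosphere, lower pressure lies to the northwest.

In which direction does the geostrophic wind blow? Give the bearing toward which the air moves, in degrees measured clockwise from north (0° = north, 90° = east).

045°

The pressure-gradient force points toward the northwest (bearing 315°).
Geostrophic balance: in the Northern Hemisphere the Coriolis force deflects motion to the right, so the geostrophic wind blows 90° to the right of the pressure-gradient force (low pressure on the left).
Rotating 315° by 90° clockwise gives 045° — the wind blows toward the northeast.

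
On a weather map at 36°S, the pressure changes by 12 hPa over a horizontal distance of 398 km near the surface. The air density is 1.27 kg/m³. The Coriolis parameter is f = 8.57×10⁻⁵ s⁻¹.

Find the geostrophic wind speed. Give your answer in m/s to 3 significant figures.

Pressure gradient: |∂P/∂n| = 1200 Pa / 398000 m = 3.02×10⁻³ Pa/m
Geostrophic balance (pressure-gradient force = Coriolis force):
V_g = (1/(fρ)) |∂P/∂n| = 3.02×10⁻³ / (8.57×10⁻⁵ × 1.27) = 27.7 m/s

27.7 m/s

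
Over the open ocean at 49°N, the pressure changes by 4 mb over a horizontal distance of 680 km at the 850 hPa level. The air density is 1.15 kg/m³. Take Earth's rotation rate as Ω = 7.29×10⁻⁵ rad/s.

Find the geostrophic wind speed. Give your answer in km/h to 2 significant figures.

17 km/h

Coriolis parameter at 49°N:
f = 2Ω sin φ = 2 × 7.29×10⁻⁵ × sin 49° = 1.10×10⁻⁴ s⁻¹
Pressure gradient: |∂P/∂n| = 400 Pa / 680000 m = 5.88×10⁻⁴ Pa/m
Geostrophic balance (pressure-gradient force = Coriolis force):
V_g = (1/(fρ)) |∂P/∂n| = 5.88×10⁻⁴ / (1.10×10⁻⁴ × 1.15) = 4.65 m/s
Converting: 4.65 m/s × 3.6 = 17 km/h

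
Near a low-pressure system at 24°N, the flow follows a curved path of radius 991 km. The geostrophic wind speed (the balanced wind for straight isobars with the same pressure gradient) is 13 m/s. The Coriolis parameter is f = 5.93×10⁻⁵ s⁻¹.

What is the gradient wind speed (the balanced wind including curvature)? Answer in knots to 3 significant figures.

Around a low, centrifugal force acts outward with Coriolis, so pressure-gradient force balances both:
(1/ρ)|∂P/∂n| = fV + V²/R  →  V² + fR·V − fR·V_g = 0
With fR = 5.93×10⁻⁵ × 991×10³ m = 58.8 m/s:
V = [−fR + √((fR)² + 4 fR V_g)]/2 = [−58.8 + √(58.8² + 4×58.8×13)]/2 = 11 m/s
Subgeostrophic (V < V_g = 13 m/s), as expected around a low.
Converting: 11 m/s × 1.944 = 21.3 knots

21.3 knots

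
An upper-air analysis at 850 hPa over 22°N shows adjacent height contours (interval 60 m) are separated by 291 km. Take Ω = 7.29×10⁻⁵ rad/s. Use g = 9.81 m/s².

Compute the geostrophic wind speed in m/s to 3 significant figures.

Coriolis parameter at 22°N:
f = 2Ω sin φ = 2 × 7.29×10⁻⁵ × sin 22° = 5.46×10⁻⁵ s⁻¹
Height gradient: |∂Z/∂n| = 60 m / 291000 m = 2.06×10⁻⁴
On a pressure surface, geostrophic balance gives V_g = (g/f)|∂Z/∂n|:
V_g = 9.81 × 2.06×10⁻⁴ / 5.46×10⁻⁵ = 37.0 m/s

37.0 m/s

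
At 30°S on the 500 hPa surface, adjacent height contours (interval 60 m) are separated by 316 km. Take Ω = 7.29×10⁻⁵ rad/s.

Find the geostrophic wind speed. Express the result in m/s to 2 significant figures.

Coriolis parameter at 30°S:
f = 2Ω sin φ = 2 × 7.29×10⁻⁵ × sin 30° = 7.29×10⁻⁵ s⁻¹
Height gradient: |∂Z/∂n| = 60 m / 316000 m = 1.90×10⁻⁴
On a pressure surface, geostrophic balance gives V_g = (g/f)|∂Z/∂n|:
V_g = 9.81 × 1.90×10⁻⁴ / 7.29×10⁻⁵ = 25.6 m/s

26 m/s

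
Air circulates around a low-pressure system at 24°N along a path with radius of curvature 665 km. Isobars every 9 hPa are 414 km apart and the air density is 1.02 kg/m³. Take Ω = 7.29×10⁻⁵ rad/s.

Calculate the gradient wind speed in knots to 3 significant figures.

44.3 knots

Coriolis parameter at 24°N:
f = 2Ω sin φ = 2 × 7.29×10⁻⁵ × sin 24° = 5.93×10⁻⁵ s⁻¹
Pressure gradient: |∂P/∂n| = 900 Pa / 414000 m = 2.17×10⁻³ Pa/m
Geostrophic speed: V_g = |∂P/∂n|/(fρ) = 2.17×10⁻³/(5.93×10⁻⁵ × 1.02) = 35.9 m/s
Around a low, centrifugal force acts outward with Coriolis, so pressure-gradient force balances both:
(1/ρ)|∂P/∂n| = fV + V²/R  →  V² + fR·V − fR·V_g = 0
With fR = 5.93×10⁻⁵ × 665×10³ m = 39.4 m/s:
V = [−fR + √((fR)² + 4 fR V_g)]/2 = [−39.4 + √(39.4² + 4×39.4×35.9)]/2 = 22.8 m/s
Subgeostrophic (V < V_g = 35.9 m/s), as expected around a low.
Converting: 22.8 m/s × 1.944 = 44.3 knots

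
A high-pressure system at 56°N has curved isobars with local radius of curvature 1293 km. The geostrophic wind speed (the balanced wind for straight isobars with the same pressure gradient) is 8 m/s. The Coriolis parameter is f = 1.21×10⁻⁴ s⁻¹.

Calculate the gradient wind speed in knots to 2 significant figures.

Around a high, pressure-gradient force acts outward with centrifugal, so Coriolis balances both:
fV = (1/ρ)|∂P/∂n| + V²/R  →  V² − fR·V + fR·V_g = 0
With fR = 1.21×10⁻⁴ × 1293×10³ m = 156 m/s:
V = [fR − √((fR)² − 4 fR V_g)]/2 = [156 − √(156² − 4×156×8)]/2 = 8.46 m/s
Supergeostrophic (V > V_g = 8 m/s), as expected around a high.
Converting: 8.46 m/s × 1.944 = 16 knots

16 knots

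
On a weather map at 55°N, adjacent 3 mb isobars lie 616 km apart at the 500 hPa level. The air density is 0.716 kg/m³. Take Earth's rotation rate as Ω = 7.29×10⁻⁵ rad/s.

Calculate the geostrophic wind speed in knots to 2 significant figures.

Coriolis parameter at 55°N:
f = 2Ω sin φ = 2 × 7.29×10⁻⁵ × sin 55° = 1.19×10⁻⁴ s⁻¹
Pressure gradient: |∂P/∂n| = 300 Pa / 616000 m = 4.87×10⁻⁴ Pa/m
Geostrophic balance (pressure-gradient force = Coriolis force):
V_g = (1/(fρ)) |∂P/∂n| = 4.87×10⁻⁴ / (1.19×10⁻⁴ × 0.716) = 5.70 m/s
Converting: 5.70 m/s × 1.944 = 11 knots

11 knots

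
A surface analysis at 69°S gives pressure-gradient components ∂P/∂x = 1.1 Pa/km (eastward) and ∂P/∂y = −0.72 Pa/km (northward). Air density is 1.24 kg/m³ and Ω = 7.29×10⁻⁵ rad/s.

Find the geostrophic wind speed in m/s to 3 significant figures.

Coriolis parameter at 69°S:
f = 2Ω sin φ = 2 × 7.29×10⁻⁵ × sin 69° = 1.36×10⁻⁴ s⁻¹
In the Southern Hemisphere f is negative: f = −1.36×10⁻⁴ s⁻¹.
Component geostrophic relations (x east, y north):
u_g = −(1/(fρ)) ∂P/∂y,  v_g = (1/(fρ)) ∂P/∂x
u_g = −(−0.72×10⁻³)/(−1.36×10⁻⁴ × 1.24) = −4.27 m/s;  v_g = (1.1×10⁻³)/(−1.36×10⁻⁴ × 1.24) = −6.52 m/s
|V_g| = √(u_g² + v_g²) = 7.79 m/s

7.79 m/s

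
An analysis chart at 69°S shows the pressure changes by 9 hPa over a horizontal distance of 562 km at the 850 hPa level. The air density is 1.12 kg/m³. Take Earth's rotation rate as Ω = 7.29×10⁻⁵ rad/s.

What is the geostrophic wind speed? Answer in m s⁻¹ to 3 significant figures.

Coriolis parameter at 69°S:
f = 2Ω sin φ = 2 × 7.29×10⁻⁵ × sin 69° = 1.36×10⁻⁴ s⁻¹
Pressure gradient: |∂P/∂n| = 900 Pa / 562000 m = 1.60×10⁻³ Pa/m
Geostrophic balance (pressure-gradient force = Coriolis force):
V_g = (1/(fρ)) |∂P/∂n| = 1.60×10⁻³ / (1.36×10⁻⁴ × 1.12) = 10.5 m/s

10.5 m s⁻¹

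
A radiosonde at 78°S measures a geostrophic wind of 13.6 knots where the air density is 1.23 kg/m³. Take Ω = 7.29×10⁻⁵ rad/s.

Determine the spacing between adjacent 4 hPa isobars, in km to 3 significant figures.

Coriolis parameter at 78°S:
f = 2Ω sin φ = 2 × 7.29×10⁻⁵ × sin 78° = 1.43×10⁻⁴ s⁻¹
Wind speed in SI: 13.6 knots = 7.00 m/s
Geostrophic balance rearranged: |∂P/∂n| = f ρ V_g
|∂P/∂n| = 1.43×10⁻⁴ × 1.23 × 7.00 = 1.23×10⁻³ Pa/m
Isobar spacing: Δn = ΔP/|∂P/∂n| = 400 Pa / 1.23×10⁻³ Pa/m = 325924 m ≈ 326 km

326 km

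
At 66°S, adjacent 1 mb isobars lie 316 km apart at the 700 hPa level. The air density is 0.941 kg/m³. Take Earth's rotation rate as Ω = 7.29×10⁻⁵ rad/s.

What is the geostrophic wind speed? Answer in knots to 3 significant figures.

4.91 knots

Coriolis parameter at 66°S:
f = 2Ω sin φ = 2 × 7.29×10⁻⁵ × sin 66° = 1.33×10⁻⁴ s⁻¹
Pressure gradient: |∂P/∂n| = 100 Pa / 316000 m = 3.16×10⁻⁴ Pa/m
Geostrophic balance (pressure-gradient force = Coriolis force):
V_g = (1/(fρ)) |∂P/∂n| = 3.16×10⁻⁴ / (1.33×10⁻⁴ × 0.941) = 2.52 m/s
Converting: 2.52 m/s × 1.944 = 4.91 knots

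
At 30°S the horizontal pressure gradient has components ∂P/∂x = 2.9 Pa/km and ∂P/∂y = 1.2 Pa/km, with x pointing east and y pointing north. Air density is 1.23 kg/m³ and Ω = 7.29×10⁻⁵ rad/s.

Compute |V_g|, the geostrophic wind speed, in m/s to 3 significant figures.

Coriolis parameter at 30°S:
f = 2Ω sin φ = 2 × 7.29×10⁻⁵ × sin 30° = 7.29×10⁻⁵ s⁻¹
In the Southern Hemisphere f is negative: f = −7.29×10⁻⁵ s⁻¹.
Component geostrophic relations (x east, y north):
u_g = −(1/(fρ)) ∂P/∂y,  v_g = (1/(fρ)) ∂P/∂x
u_g = −(1.2×10⁻³)/(−7.29×10⁻⁵ × 1.23) = 13.4 m/s;  v_g = (2.9×10⁻³)/(−7.29×10⁻⁵ × 1.23) = −32.3 m/s
|V_g| = √(u_g² + v_g²) = 35.0 m/s

35.0 m/s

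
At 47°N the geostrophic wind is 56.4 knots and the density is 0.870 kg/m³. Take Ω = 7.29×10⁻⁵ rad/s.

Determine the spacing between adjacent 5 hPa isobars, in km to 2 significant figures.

Coriolis parameter at 47°N:
f = 2Ω sin φ = 2 × 7.29×10⁻⁵ × sin 47° = 1.07×10⁻⁴ s⁻¹
Wind speed in SI: 56.4 knots = 29.0 m/s
Geostrophic balance rearranged: |∂P/∂n| = f ρ V_g
|∂P/∂n| = 1.07×10⁻⁴ × 0.870 × 29.0 = 2.69×10⁻³ Pa/m
Isobar spacing: Δn = ΔP/|∂P/∂n| = 500 Pa / 2.69×10⁻³ Pa/m = 185758 m ≈ 190 km

190 km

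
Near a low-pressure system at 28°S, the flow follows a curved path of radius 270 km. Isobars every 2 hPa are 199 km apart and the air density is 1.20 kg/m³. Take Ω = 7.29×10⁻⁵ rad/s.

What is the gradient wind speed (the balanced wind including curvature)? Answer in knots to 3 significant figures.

Coriolis parameter at 28°S:
f = 2Ω sin φ = 2 × 7.29×10⁻⁵ × sin 28° = 6.84×10⁻⁵ s⁻¹
Pressure gradient: |∂P/∂n| = 200 Pa / 199000 m = 1.01×10⁻³ Pa/m
Geostrophic speed: V_g = |∂P/∂n|/(fρ) = 1.01×10⁻³/(6.84×10⁻⁵ × 1.20) = 12.2 m/s
Around a low, centrifugal force acts outward with Coriolis, so pressure-gradient force balances both:
(1/ρ)|∂P/∂n| = fV + V²/R  →  V² + fR·V − fR·V_g = 0
With fR = 6.84×10⁻⁵ × 270×10³ m = 18.5 m/s:
V = [−fR + √((fR)² + 4 fR V_g)]/2 = [−18.5 + √(18.5² + 4×18.5×12.2)]/2 = 8.41 m/s
Subgeostrophic (V < V_g = 12.2 m/s), as expected around a low.
Converting: 8.41 m/s × 1.944 = 16.3 knots

16.3 knots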